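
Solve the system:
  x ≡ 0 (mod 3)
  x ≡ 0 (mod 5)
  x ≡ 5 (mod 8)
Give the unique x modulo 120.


Moduli 3, 5, 8 are pairwise coprime; by CRT there is a unique solution modulo M = 3 · 5 · 8 = 120.
Solve pairwise, accumulating the modulus:
  Start with x ≡ 0 (mod 3).
  Combine with x ≡ 0 (mod 5): since gcd(3, 5) = 1, we get a unique residue mod 15.
    Write x = 0 + 3·t and substitute into x ≡ 0 (mod 5): 3·t ≡ 0 − 0 = 0 (mod 5).
    The inverse of 3 mod 5 is 2 (since 3·2 = 6 = 1·5 + 1), so t ≡ 2·0 = 0 ≡ 0 (mod 5).
    Then x = 0 + 3·0 = 0, valid modulo lcm(3, 5) = 15: x ≡ 0 (mod 15).
  Combine with x ≡ 5 (mod 8): since gcd(15, 8) = 1, we get a unique residue mod 120.
    Write x = 0 + 15·t and substitute into x ≡ 5 (mod 8): 15·t ≡ 5 − 0 = 5 (mod 8).
    Reduce coefficients mod 8: 7·t ≡ 5 (mod 8).
    The inverse of 7 mod 8 is 7 (since 7·7 = 49 = 6·8 + 1), so t ≡ 7·5 = 35 ≡ 3 (mod 8).
    Then x = 0 + 15·3 = 45, valid modulo lcm(15, 8) = 120: x ≡ 45 (mod 120).
Verify: 45 mod 3 = 0 ✓, 45 mod 5 = 0 ✓, 45 mod 8 = 5 ✓.

x ≡ 45 (mod 120).


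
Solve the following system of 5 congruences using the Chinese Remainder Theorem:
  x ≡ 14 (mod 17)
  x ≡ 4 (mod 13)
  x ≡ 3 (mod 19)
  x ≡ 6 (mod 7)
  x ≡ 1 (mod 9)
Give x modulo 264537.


Product of moduli M = 17 · 13 · 19 · 7 · 9 = 264537.
Merge one congruence at a time:
  Start: x ≡ 14 (mod 17).
  Combine with x ≡ 4 (mod 13); new modulus lcm = 221.
    Write x = 14 + 17·t and substitute into x ≡ 4 (mod 13): 17·t ≡ 4 − 14 = -10 (mod 13).
    Reduce coefficients mod 13: 4·t ≡ 3 (mod 13).
    The inverse of 4 mod 13 is 10 (since 4·10 = 40 = 3·13 + 1), so t ≡ 10·3 = 30 ≡ 4 (mod 13).
    Then x = 14 + 17·4 = 82, valid modulo lcm(17, 13) = 221: x ≡ 82 (mod 221).
  Combine with x ≡ 3 (mod 19); new modulus lcm = 4199.
    Write x = 82 + 221·t and substitute into x ≡ 3 (mod 19): 221·t ≡ 3 − 82 = -79 (mod 19).
    Reduce coefficients mod 19: 12·t ≡ 16 (mod 19).
    The inverse of 12 mod 19 is 8 (since 12·8 = 96 = 5·19 + 1), so t ≡ 8·16 = 128 ≡ 14 (mod 19).
    Then x = 82 + 221·14 = 3176, valid modulo lcm(221, 19) = 4199: x ≡ 3176 (mod 4199).
  Combine with x ≡ 6 (mod 7); new modulus lcm = 29393.
    Write x = 3176 + 4199·t and substitute into x ≡ 6 (mod 7): 4199·t ≡ 6 − 3176 = -3170 (mod 7).
    Reduce coefficients mod 7: 6·t ≡ 1 (mod 7).
    The inverse of 6 mod 7 is 6 (since 6·6 = 36 = 5·7 + 1), so t ≡ 6·1 = 6 ≡ 6 (mod 7).
    Then x = 3176 + 4199·6 = 28370, valid modulo lcm(4199, 7) = 29393: x ≡ 28370 (mod 29393).
  Combine with x ≡ 1 (mod 9); new modulus lcm = 264537.
    Write x = 28370 + 29393·t and substitute into x ≡ 1 (mod 9): 29393·t ≡ 1 − 28370 = -28369 (mod 9).
    Reduce coefficients mod 9: 8·t ≡ 8 (mod 9).
    The inverse of 8 mod 9 is 8 (since 8·8 = 64 = 7·9 + 1), so t ≡ 8·8 = 64 ≡ 1 (mod 9).
    Then x = 28370 + 29393·1 = 57763, valid modulo lcm(29393, 9) = 264537: x ≡ 57763 (mod 264537).
Verify against each original: 57763 mod 17 = 14, 57763 mod 13 = 4, 57763 mod 19 = 3, 57763 mod 7 = 6, 57763 mod 9 = 1.

x ≡ 57763 (mod 264537).


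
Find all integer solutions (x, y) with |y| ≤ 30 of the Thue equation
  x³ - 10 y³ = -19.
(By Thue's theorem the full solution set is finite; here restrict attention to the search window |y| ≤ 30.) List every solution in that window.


The equation is x³ - 10y³ = -19. For fixed y, x³ = 10·y³ − 19, so a solution requires the RHS to be a perfect cube.
Strategy: iterate y from -30 to 30, compute RHS = 10·y³ − 19, and check whether it is a (positive or negative) perfect cube.
Check small values of y:
  y = 0: RHS = -19 is not a perfect cube.
  y = 1: RHS = -9 is not a perfect cube.
  y = -1: RHS = -29 is not a perfect cube.
  y = 2: RHS = 61 is not a perfect cube.
  y = -2: RHS = -99 is not a perfect cube.
  y = 3: RHS = 251 is not a perfect cube.
  y = -3: RHS = -289 is not a perfect cube.
Continuing the search up to |y| = 30 finds no solutions either.
No (x, y) in the scanned range satisfies the equation.

No integer solutions with |y| ≤ 30.


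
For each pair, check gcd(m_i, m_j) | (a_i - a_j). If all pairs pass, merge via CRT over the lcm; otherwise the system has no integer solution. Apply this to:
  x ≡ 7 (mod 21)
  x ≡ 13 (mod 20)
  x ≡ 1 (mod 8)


Moduli 21, 20, 8 are not pairwise coprime, so CRT works modulo lcm(m_i) when all pairwise compatibility conditions hold.
Pairwise compatibility: gcd(m_i, m_j) must divide a_i - a_j for every pair.
Merge one congruence at a time:
  Start: x ≡ 7 (mod 21).
  Combine with x ≡ 13 (mod 20): gcd(21, 20) = 1; 13 - 7 = 6, which IS divisible by 1, so compatible.
    Write x = 7 + 21·t and substitute into x ≡ 13 (mod 20): 21·t ≡ 13 − 7 = 6 (mod 20).
    Reduce coefficients mod 20: 1·t ≡ 6 (mod 20).
    So t ≡ 6 (mod 20).
    Then x = 7 + 21·6 = 133, valid modulo lcm(21, 20) = 420: x ≡ 133 (mod 420).
  Combine with x ≡ 1 (mod 8): gcd(420, 8) = 4; 1 - 133 = -132, which IS divisible by 4, so compatible.
    Write x = 133 + 420·t and substitute into x ≡ 1 (mod 8): 420·t ≡ 1 − 133 = -132 (mod 8).
    Divide the congruence (and modulus) by g = 4: 105·t ≡ -33 (mod 2).
    Reduce coefficients mod 2: 1·t ≡ 1 (mod 2).
    So t ≡ 1 (mod 2).
    Then x = 133 + 420·1 = 553, valid modulo lcm(420, 8) = 840: x ≡ 553 (mod 840).
Verify: 553 mod 21 = 7, 553 mod 20 = 13, 553 mod 8 = 1.

x ≡ 553 (mod 840).


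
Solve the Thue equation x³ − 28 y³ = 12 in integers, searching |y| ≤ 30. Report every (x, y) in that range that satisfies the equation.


The equation is x³ - 28y³ = 12. For fixed y, x³ = 28·y³ + 12, so a solution requires the RHS to be a perfect cube.
Strategy: iterate y from -30 to 30, compute RHS = 28·y³ + 12, and check whether it is a (positive or negative) perfect cube.
Check small values of y:
  y = 0: RHS = 12 is not a perfect cube.
  y = 1: RHS = 40 is not a perfect cube.
  y = -1: RHS = -16 is not a perfect cube.
  y = 2: RHS = 236 is not a perfect cube.
  y = -2: RHS = -212 is not a perfect cube.
  y = 3: RHS = 768 is not a perfect cube.
  y = -3: RHS = -744 is not a perfect cube.
Continuing the search up to |y| = 30 finds no solutions either.
No (x, y) in the scanned range satisfies the equation.

No integer solutions with |y| ≤ 30.


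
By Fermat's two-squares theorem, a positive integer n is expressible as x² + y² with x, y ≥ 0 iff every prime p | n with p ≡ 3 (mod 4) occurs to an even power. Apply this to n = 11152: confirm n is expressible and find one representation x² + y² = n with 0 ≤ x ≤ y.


Step 1: Factor n = 11152 = 2^4 · 17 · 41.
Step 2: Check the mod-4 condition on each prime factor: 2 = 2 (special); 17 ≡ 1 (mod 4), exponent 1; 41 ≡ 1 (mod 4), exponent 1.
All primes ≡ 3 (mod 4) appear to even exponent (or don't appear), so by the two-squares theorem n IS expressible as a sum of two squares.
Step 3: Build a representation. Group n = k² · m with k = 4 and m = 17 · 41 = 697 (a product of primes ≡ 1 (mod 4)); a representation of m scales to one of n via (k·x)² + (k·y)² = k²(x² + y²). Each prime p ≡ 1 (mod 4) is itself a sum of two squares; find a² by testing p − a² for a perfect square:
  17: 17 − 1² = 16 = 4² ⇒ 17 = 1² + 4².
  41: 41 − 1² = 40, 41 − 2² = 37, 41 − 3² = 32, 41 − 4² = 25 = 5² ⇒ 41 = 4² + 5².
  Combine using the Brahmagupta–Fibonacci identity (a² + b²)(c² + d²) = (ac − bd)² + (ad + bc)² = (ac + bd)² + (ad − bc)²:
  17 · 41 = 697: from (1² + 4²)(4² + 5²), take (1·4 − 4·5, 1·5 + 4·4) = (4 − 20, 5 + 16) = (-16, 21); dropping signs (only squares matter) gives (16, 21); check 16² + 21² = 256 + 441 = 697 ✓.
  Scale by k = 4: (4·16, 4·21) = (64, 84).
Step 4: Order so x ≤ y and verify: 64² + 84² = 4096 + 7056 = 11152 = n. ✓

n = 11152 = 64² + 84² (one valid representation with x ≤ y).


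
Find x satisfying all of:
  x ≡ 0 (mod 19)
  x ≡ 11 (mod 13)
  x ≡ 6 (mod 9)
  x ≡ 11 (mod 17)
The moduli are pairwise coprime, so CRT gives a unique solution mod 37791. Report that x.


Product of moduli M = 19 · 13 · 9 · 17 = 37791.
Merge one congruence at a time:
  Start: x ≡ 0 (mod 19).
  Combine with x ≡ 11 (mod 13); new modulus lcm = 247.
    Write x = 0 + 19·t and substitute into x ≡ 11 (mod 13): 19·t ≡ 11 − 0 = 11 (mod 13).
    Reduce coefficients mod 13: 6·t ≡ 11 (mod 13).
    The inverse of 6 mod 13 is 11 (since 6·11 = 66 = 5·13 + 1), so t ≡ 11·11 = 121 ≡ 4 (mod 13).
    Then x = 0 + 19·4 = 76, valid modulo lcm(19, 13) = 247: x ≡ 76 (mod 247).
  Combine with x ≡ 6 (mod 9); new modulus lcm = 2223.
    Write x = 76 + 247·t and substitute into x ≡ 6 (mod 9): 247·t ≡ 6 − 76 = -70 (mod 9).
    Reduce coefficients mod 9: 4·t ≡ 2 (mod 9).
    The inverse of 4 mod 9 is 7 (since 4·7 = 28 = 3·9 + 1), so t ≡ 7·2 = 14 ≡ 5 (mod 9).
    Then x = 76 + 247·5 = 1311, valid modulo lcm(247, 9) = 2223: x ≡ 1311 (mod 2223).
  Combine with x ≡ 11 (mod 17); new modulus lcm = 37791.
    Write x = 1311 + 2223·t and substitute into x ≡ 11 (mod 17): 2223·t ≡ 11 − 1311 = -1300 (mod 17).
    Reduce coefficients mod 17: 13·t ≡ 9 (mod 17).
    The inverse of 13 mod 17 is 4 (since 13·4 = 52 = 3·17 + 1), so t ≡ 4·9 = 36 ≡ 2 (mod 17).
    Then x = 1311 + 2223·2 = 5757, valid modulo lcm(2223, 17) = 37791: x ≡ 5757 (mod 37791).
Verify against each original: 5757 mod 19 = 0, 5757 mod 13 = 11, 5757 mod 9 = 6, 5757 mod 17 = 11.

x ≡ 5757 (mod 37791).


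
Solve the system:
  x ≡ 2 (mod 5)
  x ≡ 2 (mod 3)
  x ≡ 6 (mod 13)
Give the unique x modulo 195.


Moduli 5, 3, 13 are pairwise coprime; by CRT there is a unique solution modulo M = 5 · 3 · 13 = 195.
Solve pairwise, accumulating the modulus:
  Start with x ≡ 2 (mod 5).
  Combine with x ≡ 2 (mod 3): since gcd(5, 3) = 1, we get a unique residue mod 15.
    Write x = 2 + 5·t and substitute into x ≡ 2 (mod 3): 5·t ≡ 2 − 2 = 0 (mod 3).
    Reduce coefficients mod 3: 2·t ≡ 0 (mod 3).
    The inverse of 2 mod 3 is 2 (since 2·2 = 4 = 1·3 + 1), so t ≡ 2·0 = 0 ≡ 0 (mod 3).
    Then x = 2 + 5·0 = 2, valid modulo lcm(5, 3) = 15: x ≡ 2 (mod 15).
  Combine with x ≡ 6 (mod 13): since gcd(15, 13) = 1, we get a unique residue mod 195.
    Write x = 2 + 15·t and substitute into x ≡ 6 (mod 13): 15·t ≡ 6 − 2 = 4 (mod 13).
    Reduce coefficients mod 13: 2·t ≡ 4 (mod 13).
    The inverse of 2 mod 13 is 7 (since 2·7 = 14 = 1·13 + 1), so t ≡ 7·4 = 28 ≡ 2 (mod 13).
    Then x = 2 + 15·2 = 32, valid modulo lcm(15, 13) = 195: x ≡ 32 (mod 195).
Verify: 32 mod 5 = 2 ✓, 32 mod 3 = 2 ✓, 32 mod 13 = 6 ✓.

x ≡ 32 (mod 195).


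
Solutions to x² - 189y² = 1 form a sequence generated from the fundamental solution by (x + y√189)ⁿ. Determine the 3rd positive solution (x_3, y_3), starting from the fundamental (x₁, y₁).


Step 1: Find the fundamental solution (x₁, y₁) of x² - 189y² = 1.
  Expand √189 as a continued fraction. a₀ = ⌊√189⌋ = 13; iterate m_{k+1} = d_k·a_k − m_k, d_{k+1} = (189 − m_{k+1}²)/d_k, a_{k+1} = ⌊(a₀ + m_{k+1})/d_{k+1}⌋ (starting m₀ = 0, d₀ = 1), with convergents p_k = a_k·p_{k-1} + p_{k-2}, q_k = a_k·q_{k-1} + q_{k-2} (p₋₁ = 1, q₋₁ = 0):
  k = 0: a₀ = 13; p₀/q₀ = 13/1; p₀² − 189·q₀² = 169 − 189 = -20.
  k = 1: m = 13, d = 20, a = ⌊(13 + 13)/20⌋ = 1; p/q = (1·13 + 1)/(1·1 + 0) = 14/1; p² − 189·q² = 196 − 189 = 7.
  k = 2: m = 7, d = 7, a = ⌊(13 + 7)/7⌋ = 2; p/q = (2·14 + 13)/(2·1 + 1) = 41/3; p² − 189·q² = 1681 − 1701 = -20.
  k = 3: m = 7, d = 20, a = ⌊(13 + 7)/20⌋ = 1; p/q = (1·41 + 14)/(1·3 + 1) = 55/4; p² − 189·q² = 3025 − 3024 = 1.
  The first convergent with p² − 189·q² = 1 gives the fundamental solution (x₁, y₁) = (55, 4).
Step 2: Apply the recurrence (x_{n+1}, y_{n+1}) = (x₁x_n + 189y₁y_n, x₁y_n + y₁x_n) repeatedly.
  From (x_1, y_1) = (55, 4): x_2 = 55·55 + 189·4·4 = 6049; y_2 = 55·4 + 4·55 = 440.
  From (x_2, y_2) = (6049, 440): x_3 = 55·6049 + 189·4·440 = 665335; y_3 = 55·440 + 4·6049 = 48396.
Step 3: Verify x_3² - 189·y_3² = 442670662225 - 442670662224 = 1 (should be 1). ✓

(x_1, y_1) = (55, 4); (x_3, y_3) = (665335, 48396).


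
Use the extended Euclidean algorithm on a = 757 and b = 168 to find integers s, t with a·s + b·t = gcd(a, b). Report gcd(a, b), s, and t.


Euclidean algorithm on (757, 168) — divide until remainder is 0:
  757 = 4 · 168 + 85
  168 = 1 · 85 + 83
  85 = 1 · 83 + 2
  83 = 41 · 2 + 1
  2 = 2 · 1 + 0
gcd(757, 168) = 1.
Track Bezout coefficients alongside the remainders: start with r₀ = 757 = a·1 + b·0 (s = 1, t = 0) and r₁ = 168 = a·0 + b·1 (s = 0, t = 1); each new remainder r_{k+1} = r_{k-1} − q_k·r_k inherits s_{k+1} = s_{k-1} − q_k·s_k, t_{k+1} = t_{k-1} − q_k·t_k, so r_k = a·s_k + b·t_k at every step:
  q = 4: r = 85, s = 1 − 4·0 = 1, t = 0 − 4·1 = -4  (check: 757·1 + 168·(-4) = 85)
  q = 1: r = 83, s = 0 − 1·1 = -1, t = 1 − 1·(-4) = 5  (check: 757·(-1) + 168·5 = 83)
  q = 1: r = 2, s = 1 − 1·(-1) = 2, t = -4 − 1·5 = -9  (check: 757·2 + 168·(-9) = 2)
  q = 41: r = 1, s = -1 − 41·2 = -83, t = 5 − 41·(-9) = 374  (check: 757·(-83) + 168·374 = 1)
The row with r = 1 (the gcd) gives the Bezout coefficients s = -83, t = 374.
Result: 757 · (-83) + 168 · (374) = 1.

gcd(757, 168) = 1; s = -83, t = 374 (check: 757·(-83) + 168·374 = 1).


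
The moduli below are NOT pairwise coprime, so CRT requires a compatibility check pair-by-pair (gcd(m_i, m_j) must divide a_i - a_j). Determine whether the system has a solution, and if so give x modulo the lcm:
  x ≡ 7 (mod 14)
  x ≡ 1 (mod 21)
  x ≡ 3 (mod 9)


Moduli 14, 21, 9 are not pairwise coprime, so CRT works modulo lcm(m_i) when all pairwise compatibility conditions hold.
Pairwise compatibility: gcd(m_i, m_j) must divide a_i - a_j for every pair.
Merge one congruence at a time:
  Start: x ≡ 7 (mod 14).
  Combine with x ≡ 1 (mod 21): gcd(14, 21) = 7, and 1 - 7 = -6 is NOT divisible by 7.
    ⇒ system is inconsistent (no integer solution).

No solution (the system is inconsistent).


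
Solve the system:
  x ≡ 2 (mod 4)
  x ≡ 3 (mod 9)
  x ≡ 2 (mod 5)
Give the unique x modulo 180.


Moduli 4, 9, 5 are pairwise coprime; by CRT there is a unique solution modulo M = 4 · 9 · 5 = 180.
Solve pairwise, accumulating the modulus:
  Start with x ≡ 2 (mod 4).
  Combine with x ≡ 3 (mod 9): since gcd(4, 9) = 1, we get a unique residue mod 36.
    Write x = 2 + 4·t and substitute into x ≡ 3 (mod 9): 4·t ≡ 3 − 2 = 1 (mod 9).
    The inverse of 4 mod 9 is 7 (since 4·7 = 28 = 3·9 + 1), so t ≡ 7·1 = 7 ≡ 7 (mod 9).
    Then x = 2 + 4·7 = 30, valid modulo lcm(4, 9) = 36: x ≡ 30 (mod 36).
  Combine with x ≡ 2 (mod 5): since gcd(36, 5) = 1, we get a unique residue mod 180.
    Write x = 30 + 36·t and substitute into x ≡ 2 (mod 5): 36·t ≡ 2 − 30 = -28 (mod 5).
    Reduce coefficients mod 5: 1·t ≡ 2 (mod 5).
    So t ≡ 2 (mod 5).
    Then x = 30 + 36·2 = 102, valid modulo lcm(36, 5) = 180: x ≡ 102 (mod 180).
Verify: 102 mod 4 = 2 ✓, 102 mod 9 = 3 ✓, 102 mod 5 = 2 ✓.

x ≡ 102 (mod 180).


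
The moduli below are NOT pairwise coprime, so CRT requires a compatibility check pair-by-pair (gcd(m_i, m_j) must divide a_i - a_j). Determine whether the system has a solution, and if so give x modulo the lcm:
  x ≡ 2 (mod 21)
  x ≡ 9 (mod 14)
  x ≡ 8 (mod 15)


Moduli 21, 14, 15 are not pairwise coprime, so CRT works modulo lcm(m_i) when all pairwise compatibility conditions hold.
Pairwise compatibility: gcd(m_i, m_j) must divide a_i - a_j for every pair.
Merge one congruence at a time:
  Start: x ≡ 2 (mod 21).
  Combine with x ≡ 9 (mod 14): gcd(21, 14) = 7; 9 - 2 = 7, which IS divisible by 7, so compatible.
    Write x = 2 + 21·t and substitute into x ≡ 9 (mod 14): 21·t ≡ 9 − 2 = 7 (mod 14).
    Divide the congruence (and modulus) by g = 7: 3·t ≡ 1 (mod 2).
    Reduce coefficients mod 2: 1·t ≡ 1 (mod 2).
    So t ≡ 1 (mod 2).
    Then x = 2 + 21·1 = 23, valid modulo lcm(21, 14) = 42: x ≡ 23 (mod 42).
  Combine with x ≡ 8 (mod 15): gcd(42, 15) = 3; 8 - 23 = -15, which IS divisible by 3, so compatible.
    Write x = 23 + 42·t and substitute into x ≡ 8 (mod 15): 42·t ≡ 8 − 23 = -15 (mod 15).
    Divide the congruence (and modulus) by g = 3: 14·t ≡ -5 (mod 5).
    Reduce coefficients mod 5: 4·t ≡ 0 (mod 5).
    The inverse of 4 mod 5 is 4 (since 4·4 = 16 = 3·5 + 1), so t ≡ 4·0 = 0 ≡ 0 (mod 5).
    Then x = 23 + 42·0 = 23, valid modulo lcm(42, 15) = 210: x ≡ 23 (mod 210).
Verify: 23 mod 21 = 2, 23 mod 14 = 9, 23 mod 15 = 8.

x ≡ 23 (mod 210).


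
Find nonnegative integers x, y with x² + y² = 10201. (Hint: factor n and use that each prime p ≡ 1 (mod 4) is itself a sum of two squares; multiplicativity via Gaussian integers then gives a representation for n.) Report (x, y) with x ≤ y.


Step 1: Factor n = 10201 = 101^2.
Step 2: Check the mod-4 condition on each prime factor: 101 ≡ 1 (mod 4), exponent 2.
All primes ≡ 3 (mod 4) appear to even exponent (or don't appear), so by the two-squares theorem n IS expressible as a sum of two squares.
Step 3: Build a representation. Here n = 101 · 101 is a product of primes ≡ 1 (mod 4). Each prime p ≡ 1 (mod 4) is itself a sum of two squares; find a² by testing p − a² for a perfect square:
  101: 101 − 1² = 100 = 10² ⇒ 101 = 1² + 10².
  Combine using the Brahmagupta–Fibonacci identity (a² + b²)(c² + d²) = (ac − bd)² + (ad + bc)² = (ac + bd)² + (ad − bc)²:
  101 · 101 = 10201: from (1² + 10²)(1² + 10²), take (1·1 − 10·10, 1·10 + 10·1) = (1 − 100, 10 + 10) = (-99, 20); dropping signs (only squares matter) gives (99, 20); check 99² + 20² = 9801 + 400 = 10201 ✓.
Step 4: Order so x ≤ y and verify: 20² + 99² = 400 + 9801 = 10201 = n. ✓

n = 10201 = 20² + 99² (one valid representation with x ≤ y).


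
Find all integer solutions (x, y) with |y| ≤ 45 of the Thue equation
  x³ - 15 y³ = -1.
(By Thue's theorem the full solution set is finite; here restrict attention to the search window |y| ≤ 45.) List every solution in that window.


The equation is x³ - 15y³ = -1. For fixed y, x³ = 15·y³ − 1, so a solution requires the RHS to be a perfect cube.
Strategy: iterate y from -45 to 45, compute RHS = 15·y³ − 1, and check whether it is a (positive or negative) perfect cube.
Check small values of y:
  y = 0: RHS = -1 = (-1)³ ⇒ x = -1 works.
  y = 1: RHS = 14 is not a perfect cube.
  y = -1: RHS = -16 is not a perfect cube.
  y = 2: RHS = 119 is not a perfect cube.
  y = -2: RHS = -121 is not a perfect cube.
  y = 3: RHS = 404 is not a perfect cube.
  y = -3: RHS = -406 is not a perfect cube.
Continuing the search up to |y| = 45 finds no further solutions beyond those listed.
Collected solutions: (-1, 0).

Solutions (with |y| ≤ 45): (-1, 0).


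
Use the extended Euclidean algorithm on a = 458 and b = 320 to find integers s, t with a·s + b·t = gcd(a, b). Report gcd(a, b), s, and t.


Euclidean algorithm on (458, 320) — divide until remainder is 0:
  458 = 1 · 320 + 138
  320 = 2 · 138 + 44
  138 = 3 · 44 + 6
  44 = 7 · 6 + 2
  6 = 3 · 2 + 0
gcd(458, 320) = 2.
Track Bezout coefficients alongside the remainders: start with r₀ = 458 = a·1 + b·0 (s = 1, t = 0) and r₁ = 320 = a·0 + b·1 (s = 0, t = 1); each new remainder r_{k+1} = r_{k-1} − q_k·r_k inherits s_{k+1} = s_{k-1} − q_k·s_k, t_{k+1} = t_{k-1} − q_k·t_k, so r_k = a·s_k + b·t_k at every step:
  q = 1: r = 138, s = 1 − 1·0 = 1, t = 0 − 1·1 = -1  (check: 458·1 + 320·(-1) = 138)
  q = 2: r = 44, s = 0 − 2·1 = -2, t = 1 − 2·(-1) = 3  (check: 458·(-2) + 320·3 = 44)
  q = 3: r = 6, s = 1 − 3·(-2) = 7, t = -1 − 3·3 = -10  (check: 458·7 + 320·(-10) = 6)
  q = 7: r = 2, s = -2 − 7·7 = -51, t = 3 − 7·(-10) = 73  (check: 458·(-51) + 320·73 = 2)
The row with r = 2 (the gcd) gives the Bezout coefficients s = -51, t = 73.
Result: 458 · (-51) + 320 · (73) = 2.

gcd(458, 320) = 2; s = -51, t = 73 (check: 458·(-51) + 320·73 = 2).


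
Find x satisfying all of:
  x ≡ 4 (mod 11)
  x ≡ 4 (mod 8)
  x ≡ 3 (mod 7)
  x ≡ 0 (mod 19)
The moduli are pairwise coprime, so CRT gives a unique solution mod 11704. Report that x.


Product of moduli M = 11 · 8 · 7 · 19 = 11704.
Merge one congruence at a time:
  Start: x ≡ 4 (mod 11).
  Combine with x ≡ 4 (mod 8); new modulus lcm = 88.
    Write x = 4 + 11·t and substitute into x ≡ 4 (mod 8): 11·t ≡ 4 − 4 = 0 (mod 8).
    Reduce coefficients mod 8: 3·t ≡ 0 (mod 8).
    The inverse of 3 mod 8 is 3 (since 3·3 = 9 = 1·8 + 1), so t ≡ 3·0 = 0 ≡ 0 (mod 8).
    Then x = 4 + 11·0 = 4, valid modulo lcm(11, 8) = 88: x ≡ 4 (mod 88).
  Combine with x ≡ 3 (mod 7); new modulus lcm = 616.
    Write x = 4 + 88·t and substitute into x ≡ 3 (mod 7): 88·t ≡ 3 − 4 = -1 (mod 7).
    Reduce coefficients mod 7: 4·t ≡ 6 (mod 7).
    The inverse of 4 mod 7 is 2 (since 4·2 = 8 = 1·7 + 1), so t ≡ 2·6 = 12 ≡ 5 (mod 7).
    Then x = 4 + 88·5 = 444, valid modulo lcm(88, 7) = 616: x ≡ 444 (mod 616).
  Combine with x ≡ 0 (mod 19); new modulus lcm = 11704.
    Write x = 444 + 616·t and substitute into x ≡ 0 (mod 19): 616·t ≡ 0 − 444 = -444 (mod 19).
    Reduce coefficients mod 19: 8·t ≡ 12 (mod 19).
    The inverse of 8 mod 19 is 12 (since 8·12 = 96 = 5·19 + 1), so t ≡ 12·12 = 144 ≡ 11 (mod 19).
    Then x = 444 + 616·11 = 7220, valid modulo lcm(616, 19) = 11704: x ≡ 7220 (mod 11704).
Verify against each original: 7220 mod 11 = 4, 7220 mod 8 = 4, 7220 mod 7 = 3, 7220 mod 19 = 0.

x ≡ 7220 (mod 11704).


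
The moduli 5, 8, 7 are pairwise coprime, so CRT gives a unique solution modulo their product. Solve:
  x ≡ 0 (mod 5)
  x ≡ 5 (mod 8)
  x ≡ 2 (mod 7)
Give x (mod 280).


Moduli 5, 8, 7 are pairwise coprime; by CRT there is a unique solution modulo M = 5 · 8 · 7 = 280.
Solve pairwise, accumulating the modulus:
  Start with x ≡ 0 (mod 5).
  Combine with x ≡ 5 (mod 8): since gcd(5, 8) = 1, we get a unique residue mod 40.
    Write x = 0 + 5·t and substitute into x ≡ 5 (mod 8): 5·t ≡ 5 − 0 = 5 (mod 8).
    The inverse of 5 mod 8 is 5 (since 5·5 = 25 = 3·8 + 1), so t ≡ 5·5 = 25 ≡ 1 (mod 8).
    Then x = 0 + 5·1 = 5, valid modulo lcm(5, 8) = 40: x ≡ 5 (mod 40).
  Combine with x ≡ 2 (mod 7): since gcd(40, 7) = 1, we get a unique residue mod 280.
    Write x = 5 + 40·t and substitute into x ≡ 2 (mod 7): 40·t ≡ 2 − 5 = -3 (mod 7).
    Reduce coefficients mod 7: 5·t ≡ 4 (mod 7).
    The inverse of 5 mod 7 is 3 (since 5·3 = 15 = 2·7 + 1), so t ≡ 3·4 = 12 ≡ 5 (mod 7).
    Then x = 5 + 40·5 = 205, valid modulo lcm(40, 7) = 280: x ≡ 205 (mod 280).
Verify: 205 mod 5 = 0 ✓, 205 mod 8 = 5 ✓, 205 mod 7 = 2 ✓.

x ≡ 205 (mod 280).


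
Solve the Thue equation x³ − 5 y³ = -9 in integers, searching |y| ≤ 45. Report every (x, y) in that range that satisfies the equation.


The equation is x³ - 5y³ = -9. For fixed y, x³ = 5·y³ − 9, so a solution requires the RHS to be a perfect cube.
Strategy: iterate y from -45 to 45, compute RHS = 5·y³ − 9, and check whether it is a (positive or negative) perfect cube.
Check small values of y:
  y = 0: RHS = -9 is not a perfect cube.
  y = 1: RHS = -4 is not a perfect cube.
  y = -1: RHS = -14 is not a perfect cube.
  y = 2: RHS = 31 is not a perfect cube.
  y = -2: RHS = -49 is not a perfect cube.
  y = 3: RHS = 126 is not a perfect cube.
  y = -3: RHS = -144 is not a perfect cube.
Continuing the search up to |y| = 45 finds no solutions either.
No (x, y) in the scanned range satisfies the equation.

No integer solutions with |y| ≤ 45.


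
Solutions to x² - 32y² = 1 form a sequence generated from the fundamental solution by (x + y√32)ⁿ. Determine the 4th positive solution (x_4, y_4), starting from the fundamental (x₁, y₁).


Step 1: Find the fundamental solution (x₁, y₁) of x² - 32y² = 1.
  Expand √32 as a continued fraction. a₀ = ⌊√32⌋ = 5; iterate m_{k+1} = d_k·a_k − m_k, d_{k+1} = (32 − m_{k+1}²)/d_k, a_{k+1} = ⌊(a₀ + m_{k+1})/d_{k+1}⌋ (starting m₀ = 0, d₀ = 1), with convergents p_k = a_k·p_{k-1} + p_{k-2}, q_k = a_k·q_{k-1} + q_{k-2} (p₋₁ = 1, q₋₁ = 0):
  k = 0: a₀ = 5; p₀/q₀ = 5/1; p₀² − 32·q₀² = 25 − 32 = -7.
  k = 1: m = 5, d = 7, a = ⌊(5 + 5)/7⌋ = 1; p/q = (1·5 + 1)/(1·1 + 0) = 6/1; p² − 32·q² = 36 − 32 = 4.
  k = 2: m = 2, d = 4, a = ⌊(5 + 2)/4⌋ = 1; p/q = (1·6 + 5)/(1·1 + 1) = 11/2; p² − 32·q² = 121 − 128 = -7.
  k = 3: m = 2, d = 7, a = ⌊(5 + 2)/7⌋ = 1; p/q = (1·11 + 6)/(1·2 + 1) = 17/3; p² − 32·q² = 289 − 288 = 1.
  The first convergent with p² − 32·q² = 1 gives the fundamental solution (x₁, y₁) = (17, 3).
Step 2: Apply the recurrence (x_{n+1}, y_{n+1}) = (x₁x_n + 32y₁y_n, x₁y_n + y₁x_n) repeatedly.
  From (x_1, y_1) = (17, 3): x_2 = 17·17 + 32·3·3 = 577; y_2 = 17·3 + 3·17 = 102.
  From (x_2, y_2) = (577, 102): x_3 = 17·577 + 32·3·102 = 19601; y_3 = 17·102 + 3·577 = 3465.
  From (x_3, y_3) = (19601, 3465): x_4 = 17·19601 + 32·3·3465 = 665857; y_4 = 17·3465 + 3·19601 = 117708.
Step 3: Verify x_4² - 32·y_4² = 443365544449 - 443365544448 = 1 (should be 1). ✓

(x_1, y_1) = (17, 3); (x_4, y_4) = (665857, 117708).


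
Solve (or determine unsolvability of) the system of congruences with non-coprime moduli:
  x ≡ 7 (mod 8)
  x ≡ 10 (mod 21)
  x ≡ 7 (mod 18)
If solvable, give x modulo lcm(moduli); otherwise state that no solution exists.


Moduli 8, 21, 18 are not pairwise coprime, so CRT works modulo lcm(m_i) when all pairwise compatibility conditions hold.
Pairwise compatibility: gcd(m_i, m_j) must divide a_i - a_j for every pair.
Merge one congruence at a time:
  Start: x ≡ 7 (mod 8).
  Combine with x ≡ 10 (mod 21): gcd(8, 21) = 1; 10 - 7 = 3, which IS divisible by 1, so compatible.
    Write x = 7 + 8·t and substitute into x ≡ 10 (mod 21): 8·t ≡ 10 − 7 = 3 (mod 21).
    The inverse of 8 mod 21 is 8 (since 8·8 = 64 = 3·21 + 1), so t ≡ 8·3 = 24 ≡ 3 (mod 21).
    Then x = 7 + 8·3 = 31, valid modulo lcm(8, 21) = 168: x ≡ 31 (mod 168).
  Combine with x ≡ 7 (mod 18): gcd(168, 18) = 6; 7 - 31 = -24, which IS divisible by 6, so compatible.
    Write x = 31 + 168·t and substitute into x ≡ 7 (mod 18): 168·t ≡ 7 − 31 = -24 (mod 18).
    Divide the congruence (and modulus) by g = 6: 28·t ≡ -4 (mod 3).
    Reduce coefficients mod 3: 1·t ≡ 2 (mod 3).
    So t ≡ 2 (mod 3).
    Then x = 31 + 168·2 = 367, valid modulo lcm(168, 18) = 504: x ≡ 367 (mod 504).
Verify: 367 mod 8 = 7, 367 mod 21 = 10, 367 mod 18 = 7.

x ≡ 367 (mod 504).


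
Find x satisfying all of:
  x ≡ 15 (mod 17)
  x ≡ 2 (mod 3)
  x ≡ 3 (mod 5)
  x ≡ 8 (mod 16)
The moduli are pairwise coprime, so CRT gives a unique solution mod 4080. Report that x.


Product of moduli M = 17 · 3 · 5 · 16 = 4080.
Merge one congruence at a time:
  Start: x ≡ 15 (mod 17).
  Combine with x ≡ 2 (mod 3); new modulus lcm = 51.
    Write x = 15 + 17·t and substitute into x ≡ 2 (mod 3): 17·t ≡ 2 − 15 = -13 (mod 3).
    Reduce coefficients mod 3: 2·t ≡ 2 (mod 3).
    The inverse of 2 mod 3 is 2 (since 2·2 = 4 = 1·3 + 1), so t ≡ 2·2 = 4 ≡ 1 (mod 3).
    Then x = 15 + 17·1 = 32, valid modulo lcm(17, 3) = 51: x ≡ 32 (mod 51).
  Combine with x ≡ 3 (mod 5); new modulus lcm = 255.
    Write x = 32 + 51·t and substitute into x ≡ 3 (mod 5): 51·t ≡ 3 − 32 = -29 (mod 5).
    Reduce coefficients mod 5: 1·t ≡ 1 (mod 5).
    So t ≡ 1 (mod 5).
    Then x = 32 + 51·1 = 83, valid modulo lcm(51, 5) = 255: x ≡ 83 (mod 255).
  Combine with x ≡ 8 (mod 16); new modulus lcm = 4080.
    Write x = 83 + 255·t and substitute into x ≡ 8 (mod 16): 255·t ≡ 8 − 83 = -75 (mod 16).
    Reduce coefficients mod 16: 15·t ≡ 5 (mod 16).
    The inverse of 15 mod 16 is 15 (since 15·15 = 225 = 14·16 + 1), so t ≡ 15·5 = 75 ≡ 11 (mod 16).
    Then x = 83 + 255·11 = 2888, valid modulo lcm(255, 16) = 4080: x ≡ 2888 (mod 4080).
Verify against each original: 2888 mod 17 = 15, 2888 mod 3 = 2, 2888 mod 5 = 3, 2888 mod 16 = 8.

x ≡ 2888 (mod 4080).


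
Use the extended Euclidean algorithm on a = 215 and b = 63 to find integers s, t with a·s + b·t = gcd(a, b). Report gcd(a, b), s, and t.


Euclidean algorithm on (215, 63) — divide until remainder is 0:
  215 = 3 · 63 + 26
  63 = 2 · 26 + 11
  26 = 2 · 11 + 4
  11 = 2 · 4 + 3
  4 = 1 · 3 + 1
  3 = 3 · 1 + 0
gcd(215, 63) = 1.
Track Bezout coefficients alongside the remainders: start with r₀ = 215 = a·1 + b·0 (s = 1, t = 0) and r₁ = 63 = a·0 + b·1 (s = 0, t = 1); each new remainder r_{k+1} = r_{k-1} − q_k·r_k inherits s_{k+1} = s_{k-1} − q_k·s_k, t_{k+1} = t_{k-1} − q_k·t_k, so r_k = a·s_k + b·t_k at every step:
  q = 3: r = 26, s = 1 − 3·0 = 1, t = 0 − 3·1 = -3  (check: 215·1 + 63·(-3) = 26)
  q = 2: r = 11, s = 0 − 2·1 = -2, t = 1 − 2·(-3) = 7  (check: 215·(-2) + 63·7 = 11)
  q = 2: r = 4, s = 1 − 2·(-2) = 5, t = -3 − 2·7 = -17  (check: 215·5 + 63·(-17) = 4)
  q = 2: r = 3, s = -2 − 2·5 = -12, t = 7 − 2·(-17) = 41  (check: 215·(-12) + 63·41 = 3)
  q = 1: r = 1, s = 5 − 1·(-12) = 17, t = -17 − 1·41 = -58  (check: 215·17 + 63·(-58) = 1)
The row with r = 1 (the gcd) gives the Bezout coefficients s = 17, t = -58.
Result: 215 · (17) + 63 · (-58) = 1.

gcd(215, 63) = 1; s = 17, t = -58 (check: 215·17 + 63·(-58) = 1).


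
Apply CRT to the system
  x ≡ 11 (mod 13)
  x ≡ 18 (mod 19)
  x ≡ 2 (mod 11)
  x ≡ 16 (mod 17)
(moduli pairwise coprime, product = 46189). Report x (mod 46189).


Product of moduli M = 13 · 19 · 11 · 17 = 46189.
Merge one congruence at a time:
  Start: x ≡ 11 (mod 13).
  Combine with x ≡ 18 (mod 19); new modulus lcm = 247.
    Write x = 11 + 13·t and substitute into x ≡ 18 (mod 19): 13·t ≡ 18 − 11 = 7 (mod 19).
    The inverse of 13 mod 19 is 3 (since 13·3 = 39 = 2·19 + 1), so t ≡ 3·7 = 21 ≡ 2 (mod 19).
    Then x = 11 + 13·2 = 37, valid modulo lcm(13, 19) = 247: x ≡ 37 (mod 247).
  Combine with x ≡ 2 (mod 11); new modulus lcm = 2717.
    Write x = 37 + 247·t and substitute into x ≡ 2 (mod 11): 247·t ≡ 2 − 37 = -35 (mod 11).
    Reduce coefficients mod 11: 5·t ≡ 9 (mod 11).
    The inverse of 5 mod 11 is 9 (since 5·9 = 45 = 4·11 + 1), so t ≡ 9·9 = 81 ≡ 4 (mod 11).
    Then x = 37 + 247·4 = 1025, valid modulo lcm(247, 11) = 2717: x ≡ 1025 (mod 2717).
  Combine with x ≡ 16 (mod 17); new modulus lcm = 46189.
    Write x = 1025 + 2717·t and substitute into x ≡ 16 (mod 17): 2717·t ≡ 16 − 1025 = -1009 (mod 17).
    Reduce coefficients mod 17: 14·t ≡ 11 (mod 17).
    The inverse of 14 mod 17 is 11 (since 14·11 = 154 = 9·17 + 1), so t ≡ 11·11 = 121 ≡ 2 (mod 17).
    Then x = 1025 + 2717·2 = 6459, valid modulo lcm(2717, 17) = 46189: x ≡ 6459 (mod 46189).
Verify against each original: 6459 mod 13 = 11, 6459 mod 19 = 18, 6459 mod 11 = 2, 6459 mod 17 = 16.

x ≡ 6459 (mod 46189).


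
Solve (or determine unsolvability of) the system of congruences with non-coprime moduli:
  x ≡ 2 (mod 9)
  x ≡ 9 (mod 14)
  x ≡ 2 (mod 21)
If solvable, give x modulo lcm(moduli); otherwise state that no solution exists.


Moduli 9, 14, 21 are not pairwise coprime, so CRT works modulo lcm(m_i) when all pairwise compatibility conditions hold.
Pairwise compatibility: gcd(m_i, m_j) must divide a_i - a_j for every pair.
Merge one congruence at a time:
  Start: x ≡ 2 (mod 9).
  Combine with x ≡ 9 (mod 14): gcd(9, 14) = 1; 9 - 2 = 7, which IS divisible by 1, so compatible.
    Write x = 2 + 9·t and substitute into x ≡ 9 (mod 14): 9·t ≡ 9 − 2 = 7 (mod 14).
    The inverse of 9 mod 14 is 11 (since 9·11 = 99 = 7·14 + 1), so t ≡ 11·7 = 77 ≡ 7 (mod 14).
    Then x = 2 + 9·7 = 65, valid modulo lcm(9, 14) = 126: x ≡ 65 (mod 126).
  Combine with x ≡ 2 (mod 21): gcd(126, 21) = 21; 2 - 65 = -63, which IS divisible by 21, so compatible.
    Write x = 65 + 126·t and substitute into x ≡ 2 (mod 21): 126·t ≡ 2 − 65 = -63 (mod 21).
    Divide the congruence (and modulus) by g = 21: 6·t ≡ -3 (mod 1).
    Modulo 1 every t works; take t = 0.
    Then x = 65 + 126·0 = 65, valid modulo lcm(126, 21) = 126: x ≡ 65 (mod 126).
Verify: 65 mod 9 = 2, 65 mod 14 = 9, 65 mod 21 = 2.

x ≡ 65 (mod 126).


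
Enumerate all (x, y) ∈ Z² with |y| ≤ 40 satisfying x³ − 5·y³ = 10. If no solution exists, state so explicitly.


The equation is x³ - 5y³ = 10. For fixed y, x³ = 5·y³ + 10, so a solution requires the RHS to be a perfect cube.
Strategy: iterate y from -40 to 40, compute RHS = 5·y³ + 10, and check whether it is a (positive or negative) perfect cube.
Check small values of y:
  y = 0: RHS = 10 is not a perfect cube.
  y = 1: RHS = 15 is not a perfect cube.
  y = -1: RHS = 5 is not a perfect cube.
  y = 2: RHS = 50 is not a perfect cube.
  y = -2: RHS = -30 is not a perfect cube.
  y = 3: RHS = 145 is not a perfect cube.
  y = -3: RHS = -125 = (-5)³ ⇒ x = -5 works.
Continuing the search up to |y| = 40 finds no further solutions beyond those listed.
Collected solutions: (-5, -3).

Solutions (with |y| ≤ 40): (-5, -3).


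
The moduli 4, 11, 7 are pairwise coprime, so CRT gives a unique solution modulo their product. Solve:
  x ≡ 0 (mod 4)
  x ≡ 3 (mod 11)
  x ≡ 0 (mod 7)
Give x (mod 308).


Moduli 4, 11, 7 are pairwise coprime; by CRT there is a unique solution modulo M = 4 · 11 · 7 = 308.
Solve pairwise, accumulating the modulus:
  Start with x ≡ 0 (mod 4).
  Combine with x ≡ 3 (mod 11): since gcd(4, 11) = 1, we get a unique residue mod 44.
    Write x = 0 + 4·t and substitute into x ≡ 3 (mod 11): 4·t ≡ 3 − 0 = 3 (mod 11).
    The inverse of 4 mod 11 is 3 (since 4·3 = 12 = 1·11 + 1), so t ≡ 3·3 = 9 ≡ 9 (mod 11).
    Then x = 0 + 4·9 = 36, valid modulo lcm(4, 11) = 44: x ≡ 36 (mod 44).
  Combine with x ≡ 0 (mod 7): since gcd(44, 7) = 1, we get a unique residue mod 308.
    Write x = 36 + 44·t and substitute into x ≡ 0 (mod 7): 44·t ≡ 0 − 36 = -36 (mod 7).
    Reduce coefficients mod 7: 2·t ≡ 6 (mod 7).
    The inverse of 2 mod 7 is 4 (since 2·4 = 8 = 1·7 + 1), so t ≡ 4·6 = 24 ≡ 3 (mod 7).
    Then x = 36 + 44·3 = 168, valid modulo lcm(44, 7) = 308: x ≡ 168 (mod 308).
Verify: 168 mod 4 = 0 ✓, 168 mod 11 = 3 ✓, 168 mod 7 = 0 ✓.

x ≡ 168 (mod 308).


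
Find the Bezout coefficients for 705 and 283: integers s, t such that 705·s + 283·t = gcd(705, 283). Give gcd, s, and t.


Euclidean algorithm on (705, 283) — divide until remainder is 0:
  705 = 2 · 283 + 139
  283 = 2 · 139 + 5
  139 = 27 · 5 + 4
  5 = 1 · 4 + 1
  4 = 4 · 1 + 0
gcd(705, 283) = 1.
Track Bezout coefficients alongside the remainders: start with r₀ = 705 = a·1 + b·0 (s = 1, t = 0) and r₁ = 283 = a·0 + b·1 (s = 0, t = 1); each new remainder r_{k+1} = r_{k-1} − q_k·r_k inherits s_{k+1} = s_{k-1} − q_k·s_k, t_{k+1} = t_{k-1} − q_k·t_k, so r_k = a·s_k + b·t_k at every step:
  q = 2: r = 139, s = 1 − 2·0 = 1, t = 0 − 2·1 = -2  (check: 705·1 + 283·(-2) = 139)
  q = 2: r = 5, s = 0 − 2·1 = -2, t = 1 − 2·(-2) = 5  (check: 705·(-2) + 283·5 = 5)
  q = 27: r = 4, s = 1 − 27·(-2) = 55, t = -2 − 27·5 = -137  (check: 705·55 + 283·(-137) = 4)
  q = 1: r = 1, s = -2 − 1·55 = -57, t = 5 − 1·(-137) = 142  (check: 705·(-57) + 283·142 = 1)
The row with r = 1 (the gcd) gives the Bezout coefficients s = -57, t = 142.
Result: 705 · (-57) + 283 · (142) = 1.

gcd(705, 283) = 1; s = -57, t = 142 (check: 705·(-57) + 283·142 = 1).


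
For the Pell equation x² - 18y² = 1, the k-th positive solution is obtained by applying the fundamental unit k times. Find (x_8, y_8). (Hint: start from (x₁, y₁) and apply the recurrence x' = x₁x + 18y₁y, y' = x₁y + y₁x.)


Step 1: Find the fundamental solution (x₁, y₁) of x² - 18y² = 1.
  Expand √18 as a continued fraction. a₀ = ⌊√18⌋ = 4; iterate m_{k+1} = d_k·a_k − m_k, d_{k+1} = (18 − m_{k+1}²)/d_k, a_{k+1} = ⌊(a₀ + m_{k+1})/d_{k+1}⌋ (starting m₀ = 0, d₀ = 1), with convergents p_k = a_k·p_{k-1} + p_{k-2}, q_k = a_k·q_{k-1} + q_{k-2} (p₋₁ = 1, q₋₁ = 0):
  k = 0: a₀ = 4; p₀/q₀ = 4/1; p₀² − 18·q₀² = 16 − 18 = -2.
  k = 1: m = 4, d = 2, a = ⌊(4 + 4)/2⌋ = 4; p/q = (4·4 + 1)/(4·1 + 0) = 17/4; p² − 18·q² = 289 − 288 = 1.
  The first convergent with p² − 18·q² = 1 gives the fundamental solution (x₁, y₁) = (17, 4).
Step 2: Apply the recurrence (x_{n+1}, y_{n+1}) = (x₁x_n + 18y₁y_n, x₁y_n + y₁x_n) repeatedly.
  From (x_1, y_1) = (17, 4): x_2 = 17·17 + 18·4·4 = 577; y_2 = 17·4 + 4·17 = 136.
  From (x_2, y_2) = (577, 136): x_3 = 17·577 + 18·4·136 = 19601; y_3 = 17·136 + 4·577 = 4620.
  From (x_3, y_3) = (19601, 4620): x_4 = 17·19601 + 18·4·4620 = 665857; y_4 = 17·4620 + 4·19601 = 156944.
  From (x_4, y_4) = (665857, 156944): x_5 = 17·665857 + 18·4·156944 = 22619537; y_5 = 17·156944 + 4·665857 = 5331476.
  From (x_5, y_5) = (22619537, 5331476): x_6 = 17·22619537 + 18·4·5331476 = 768398401; y_6 = 17·5331476 + 4·22619537 = 181113240.
  From (x_6, y_6) = (768398401, 181113240): x_7 = 17·768398401 + 18·4·181113240 = 26102926097; y_7 = 17·181113240 + 4·768398401 = 6152518684.
  From (x_7, y_7) = (26102926097, 6152518684): x_8 = 17·26102926097 + 18·4·6152518684 = 886731088897; y_8 = 17·6152518684 + 4·26102926097 = 209004522016.
Step 3: Verify x_8² - 18·y_8² = 786292024016459316676609 - 786292024016459316676608 = 1 (should be 1). ✓

(x_1, y_1) = (17, 4); (x_8, y_8) = (886731088897, 209004522016).


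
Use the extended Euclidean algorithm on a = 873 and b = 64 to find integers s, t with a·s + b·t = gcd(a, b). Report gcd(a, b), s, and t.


Euclidean algorithm on (873, 64) — divide until remainder is 0:
  873 = 13 · 64 + 41
  64 = 1 · 41 + 23
  41 = 1 · 23 + 18
  23 = 1 · 18 + 5
  18 = 3 · 5 + 3
  5 = 1 · 3 + 2
  3 = 1 · 2 + 1
  2 = 2 · 1 + 0
gcd(873, 64) = 1.
Track Bezout coefficients alongside the remainders: start with r₀ = 873 = a·1 + b·0 (s = 1, t = 0) and r₁ = 64 = a·0 + b·1 (s = 0, t = 1); each new remainder r_{k+1} = r_{k-1} − q_k·r_k inherits s_{k+1} = s_{k-1} − q_k·s_k, t_{k+1} = t_{k-1} − q_k·t_k, so r_k = a·s_k + b·t_k at every step:
  q = 13: r = 41, s = 1 − 13·0 = 1, t = 0 − 13·1 = -13  (check: 873·1 + 64·(-13) = 41)
  q = 1: r = 23, s = 0 − 1·1 = -1, t = 1 − 1·(-13) = 14  (check: 873·(-1) + 64·14 = 23)
  q = 1: r = 18, s = 1 − 1·(-1) = 2, t = -13 − 1·14 = -27  (check: 873·2 + 64·(-27) = 18)
  q = 1: r = 5, s = -1 − 1·2 = -3, t = 14 − 1·(-27) = 41  (check: 873·(-3) + 64·41 = 5)
  q = 3: r = 3, s = 2 − 3·(-3) = 11, t = -27 − 3·41 = -150  (check: 873·11 + 64·(-150) = 3)
  q = 1: r = 2, s = -3 − 1·11 = -14, t = 41 − 1·(-150) = 191  (check: 873·(-14) + 64·191 = 2)
  q = 1: r = 1, s = 11 − 1·(-14) = 25, t = -150 − 1·191 = -341  (check: 873·25 + 64·(-341) = 1)
The row with r = 1 (the gcd) gives the Bezout coefficients s = 25, t = -341.
Result: 873 · (25) + 64 · (-341) = 1.

gcd(873, 64) = 1; s = 25, t = -341 (check: 873·25 + 64·(-341) = 1).


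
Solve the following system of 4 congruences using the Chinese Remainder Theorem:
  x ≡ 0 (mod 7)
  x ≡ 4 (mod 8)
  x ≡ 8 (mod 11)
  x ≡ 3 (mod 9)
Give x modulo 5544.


Product of moduli M = 7 · 8 · 11 · 9 = 5544.
Merge one congruence at a time:
  Start: x ≡ 0 (mod 7).
  Combine with x ≡ 4 (mod 8); new modulus lcm = 56.
    Write x = 0 + 7·t and substitute into x ≡ 4 (mod 8): 7·t ≡ 4 − 0 = 4 (mod 8).
    The inverse of 7 mod 8 is 7 (since 7·7 = 49 = 6·8 + 1), so t ≡ 7·4 = 28 ≡ 4 (mod 8).
    Then x = 0 + 7·4 = 28, valid modulo lcm(7, 8) = 56: x ≡ 28 (mod 56).
  Combine with x ≡ 8 (mod 11); new modulus lcm = 616.
    Write x = 28 + 56·t and substitute into x ≡ 8 (mod 11): 56·t ≡ 8 − 28 = -20 (mod 11).
    Reduce coefficients mod 11: 1·t ≡ 2 (mod 11).
    So t ≡ 2 (mod 11).
    Then x = 28 + 56·2 = 140, valid modulo lcm(56, 11) = 616: x ≡ 140 (mod 616).
  Combine with x ≡ 3 (mod 9); new modulus lcm = 5544.
    Write x = 140 + 616·t and substitute into x ≡ 3 (mod 9): 616·t ≡ 3 − 140 = -137 (mod 9).
    Reduce coefficients mod 9: 4·t ≡ 7 (mod 9).
    The inverse of 4 mod 9 is 7 (since 4·7 = 28 = 3·9 + 1), so t ≡ 7·7 = 49 ≡ 4 (mod 9).
    Then x = 140 + 616·4 = 2604, valid modulo lcm(616, 9) = 5544: x ≡ 2604 (mod 5544).
Verify against each original: 2604 mod 7 = 0, 2604 mod 8 = 4, 2604 mod 11 = 8, 2604 mod 9 = 3.

x ≡ 2604 (mod 5544).
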